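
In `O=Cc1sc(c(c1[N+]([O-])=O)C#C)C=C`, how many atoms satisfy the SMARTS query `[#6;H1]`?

3

Check the 14 heavy atoms by environment: 1× s (aromatic, H0) → no; 4× c (aromatic, H0) → no; 3× C (H1) → match; 1× C (H2) → no; 1× C (H0) → no; 1× N (charge +1, H0) → no; 1× O (charge -1, H0) → no; 2× O (H0) → no.
That gives 3 matching atoms.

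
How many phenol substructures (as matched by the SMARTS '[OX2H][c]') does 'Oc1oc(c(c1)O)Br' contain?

[OX2H][c] is the SMARTS for a phenol: a hydroxyl oxygen attached to an aromatic carbon.
The molecule carries 2 separate instances of a hydroxyl group (-OH) meeting every constraint; each maps to a distinct set of atoms, giving 2 matches.

2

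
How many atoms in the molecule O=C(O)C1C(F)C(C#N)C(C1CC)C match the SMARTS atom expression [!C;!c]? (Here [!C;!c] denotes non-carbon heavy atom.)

4

The query [!C;!c] means: neither aliphatic nor aromatic carbon — same as [!#6].
Check the 14 heavy atoms by environment: 10× C → no; 1× N → match; 1× F → match; 2× O → match.
Summing the matching environments: 1 + 1 + 2 = 4 matching atoms.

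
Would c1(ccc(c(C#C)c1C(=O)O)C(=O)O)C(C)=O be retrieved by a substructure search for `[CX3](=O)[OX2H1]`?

The pattern [CX3](=O)[OX2H1] describes an sp2 carbon double-bonded to O and single-bonded to an -OH oxygen — a carboxylic acid.
The molecule carries a carboxylic acid group (-C(=O)OH), whose atoms satisfy every constraint of the query, so the pattern matches.

Yes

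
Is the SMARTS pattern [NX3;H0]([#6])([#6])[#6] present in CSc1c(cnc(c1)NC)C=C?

No

The pattern [NX3;H0]([#6])([#6])[#6] describes a trivalent nitrogen with no H, bonded to three carbons — a tertiary amine.
The closest candidate here is an N-methylamino group (-NHCH3), but the nitrogen still has one H (H1), not H0. No other fragment satisfies the full query, so there is no match.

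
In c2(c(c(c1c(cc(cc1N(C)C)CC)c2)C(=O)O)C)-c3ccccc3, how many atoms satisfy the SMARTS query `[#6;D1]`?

The query [#6;D1] means: carbon bonded to exactly one heavy atom.
Check the 25 heavy atoms by environment: 8× c (aromatic, D3) → no; 8× c (aromatic, D2) → no; 1× C (D2) → no; 4× C (D1) → match; 1× N (D3) → no; 1× C (D3) → no; 2× O (D1) → no.
That gives 4 matching atoms.

4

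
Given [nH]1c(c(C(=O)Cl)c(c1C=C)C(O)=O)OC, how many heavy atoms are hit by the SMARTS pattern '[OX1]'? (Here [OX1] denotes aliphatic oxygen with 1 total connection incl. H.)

2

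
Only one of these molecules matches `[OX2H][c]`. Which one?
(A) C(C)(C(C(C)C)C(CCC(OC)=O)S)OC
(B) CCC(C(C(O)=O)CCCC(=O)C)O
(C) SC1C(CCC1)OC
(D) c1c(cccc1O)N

D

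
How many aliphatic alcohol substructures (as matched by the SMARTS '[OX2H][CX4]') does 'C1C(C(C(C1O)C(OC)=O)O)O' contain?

[OX2H][CX4] is the SMARTS for an aliphatic alcohol: a hydroxyl oxygen bound to an sp3 (X4) carbon.
The molecule carries 3 separate instances of a hydroxyl group (-OH) meeting every constraint; each maps to a distinct set of atoms, giving 3 matches.

3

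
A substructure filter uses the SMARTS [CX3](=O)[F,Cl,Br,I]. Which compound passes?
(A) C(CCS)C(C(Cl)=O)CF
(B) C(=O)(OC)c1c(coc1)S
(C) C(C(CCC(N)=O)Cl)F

[CX3](=O)[F,Cl,Br,I] describes a carbonyl carbon bonded to a halogen (an acyl halide).
(A) contains an acyl chloride (-C(=O)Cl), which satisfies every atom and bond constraint.
(B) has a methyl-ester group (-C(=O)OCH3) but the carbonyl is bonded to -O-C, not to a halogen.
(C) has a chloro substituent but the Cl is not on a carbonyl carbon.
So the answer is (A).

A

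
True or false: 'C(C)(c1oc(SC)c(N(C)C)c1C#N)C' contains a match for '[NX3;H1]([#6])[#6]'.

The pattern [NX3;H1]([#6])[#6] describes a trivalent nitrogen with one H, bonded to two carbons — a secondary amine.
The closest candidate here is a dimethylamino group (-N(CH3)2), but the nitrogen has H0, not H1. No other fragment satisfies the full query, so there is no match.

False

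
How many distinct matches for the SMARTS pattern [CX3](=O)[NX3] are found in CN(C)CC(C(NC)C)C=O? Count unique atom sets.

0

[CX3](=O)[NX3] is the SMARTS for an amide: a carbonyl carbon bonded to a trivalent nitrogen.
No fragment in the molecule satisfies every constraint, giving 0 matches.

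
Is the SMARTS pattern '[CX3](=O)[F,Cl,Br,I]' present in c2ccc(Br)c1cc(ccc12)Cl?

No

The pattern [CX3](=O)[F,Cl,Br,I] describes a carbonyl carbon bonded to a halogen — an acyl halide.
The closest candidate here is a chloro substituent, but the Cl is not on a carbonyl carbon. No other fragment satisfies the full query, so there is no match.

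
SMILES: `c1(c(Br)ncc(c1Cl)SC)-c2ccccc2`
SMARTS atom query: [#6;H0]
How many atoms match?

The query [#6;H0] means: any carbon with no attached hydrogen.
Check the 16 heavy atoms by environment: 1× n (aromatic, H0) → no; 6× c (aromatic, H1) → no; 5× c (aromatic, H0) → match; 1× S (H0) → no; 1× C (H3) → no; 1× Br (H0) → no; 1× Cl (H0) → no.
That gives 5 matching atoms.

5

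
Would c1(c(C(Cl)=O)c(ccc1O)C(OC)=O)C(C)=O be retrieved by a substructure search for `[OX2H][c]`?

Yes

The pattern [OX2H][c] describes a hydroxyl oxygen attached to an aromatic carbon — a phenol.
The molecule carries a hydroxyl group (-OH), whose atoms satisfy every constraint of the query, so the pattern matches.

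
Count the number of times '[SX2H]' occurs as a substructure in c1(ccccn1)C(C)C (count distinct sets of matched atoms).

[SX2H] is the SMARTS for a thiol: an aliphatic sulfur with two connections, one being H.
No fragment in the molecule satisfies every constraint, giving 0 matches.

0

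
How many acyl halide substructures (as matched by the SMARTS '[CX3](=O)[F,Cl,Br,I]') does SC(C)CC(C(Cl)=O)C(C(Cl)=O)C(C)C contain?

[CX3](=O)[F,Cl,Br,I] is the SMARTS for an acyl halide: a carbonyl carbon bonded to a halogen.
The molecule carries 2 separate instances of an acyl chloride (-C(=O)Cl) meeting every constraint; each maps to a distinct set of atoms, giving 2 matches.

2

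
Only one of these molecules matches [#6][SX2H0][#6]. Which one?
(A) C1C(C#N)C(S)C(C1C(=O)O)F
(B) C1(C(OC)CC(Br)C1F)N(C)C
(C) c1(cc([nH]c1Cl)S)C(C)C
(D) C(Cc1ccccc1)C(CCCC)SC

[#6][SX2H0][#6] describes an aliphatic sulfur bridging two carbons with no H on the sulfur (a thioether).
(A) has a thiol (-SH) but the sulfur has H1, not H0 bridging two carbons.
(B) has a methoxy ether (-OCH3) but the bridging atom is O, not S.
(C) has a thiol (-SH) but the sulfur has H1, not H0 bridging two carbons.
(D) contains a methylthio ether (-SCH3), which satisfies every atom and bond constraint.
So the answer is (D).

D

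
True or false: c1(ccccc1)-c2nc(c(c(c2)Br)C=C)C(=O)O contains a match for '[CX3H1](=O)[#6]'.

False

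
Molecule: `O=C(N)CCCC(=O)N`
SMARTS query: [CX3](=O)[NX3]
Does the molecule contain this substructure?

Yes

The pattern [CX3](=O)[NX3] describes a carbonyl carbon bonded to a trivalent nitrogen — an amide.
The molecule carries a primary amide (-C(=O)NH2), whose atoms satisfy every constraint of the query, so the pattern matches.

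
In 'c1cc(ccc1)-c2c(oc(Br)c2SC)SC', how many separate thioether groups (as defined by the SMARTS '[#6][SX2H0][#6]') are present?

2

[#6][SX2H0][#6] is the SMARTS for a thioether: an aliphatic sulfur bridging two carbons with no H on the sulfur.
The molecule carries 2 separate instances of a methylthio ether (-SCH3) meeting every constraint; each maps to a distinct set of atoms, giving 2 matches.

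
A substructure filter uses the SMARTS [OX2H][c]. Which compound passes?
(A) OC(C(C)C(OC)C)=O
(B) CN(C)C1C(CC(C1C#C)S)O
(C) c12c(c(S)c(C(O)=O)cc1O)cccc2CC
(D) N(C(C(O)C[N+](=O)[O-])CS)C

C

[OX2H][c] describes a hydroxyl oxygen attached to an aromatic carbon (a phenol).
(A) has a methoxy ether (-OCH3) but the oxygen has H0, not H1.
(B) has a hydroxyl group (-OH) but the -OH is on an aliphatic carbon, not an aromatic c.
(C) contains a hydroxyl group (-OH), which satisfies every atom and bond constraint.
(D) has a hydroxyl group (-OH) but the -OH is on an aliphatic carbon, not an aromatic c.
So the answer is (C).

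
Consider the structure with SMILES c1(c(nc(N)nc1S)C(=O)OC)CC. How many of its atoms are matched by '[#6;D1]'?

Check the 14 heavy atoms by environment: 2× n (aromatic, D2) → no; 4× c (aromatic, D3) → no; 1× C (D3) → no; 1× O (D1) → no; 1× O (D2) → no; 2× C (D1) → match; 1× S (D1) → no; 1× N (D1) → no; 1× C (D2) → no.
That gives 2 matching atoms.

2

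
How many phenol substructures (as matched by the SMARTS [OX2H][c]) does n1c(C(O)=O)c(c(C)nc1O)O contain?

2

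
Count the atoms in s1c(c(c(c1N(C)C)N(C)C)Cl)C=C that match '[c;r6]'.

Check the 14 heavy atoms by environment: 1× s (aromatic, in 5-ring) → no; 4× c (aromatic, in 5-ring) → no; 1× Cl (acyclic) → no; 6× C (acyclic) → no; 2× N (acyclic) → no.
No environment satisfies the query, so 0 matching atoms.

0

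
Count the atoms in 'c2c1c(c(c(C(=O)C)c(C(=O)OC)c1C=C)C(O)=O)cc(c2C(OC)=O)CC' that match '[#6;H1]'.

3

Check the 28 heavy atoms by environment: 8× c (aromatic, H0) → no; 2× c (aromatic, H1) → match; 2× C (H2) → no; 4× C (H3) → no; 4× C (H0) → no; 6× O (H0) → no; 1× C (H1) → match; 1× O (H1) → no.
Summing the matching environments: 2 + 1 = 3 matching atoms.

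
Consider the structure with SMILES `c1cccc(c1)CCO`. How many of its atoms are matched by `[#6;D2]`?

7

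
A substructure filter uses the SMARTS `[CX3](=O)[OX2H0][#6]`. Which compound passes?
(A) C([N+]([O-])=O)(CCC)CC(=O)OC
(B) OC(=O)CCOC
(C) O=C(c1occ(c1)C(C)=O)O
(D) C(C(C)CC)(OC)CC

A

[CX3](=O)[OX2H0][#6] describes a carbonyl carbon bonded to an oxygen that is itself bonded to carbon (no H on that O) (an ester).
(A) contains a methyl-ester group (-C(=O)OCH3), which satisfies every atom and bond constraint.
(B) has a carboxylic acid group (-C(=O)OH) but the singly-bonded O carries H (OX2H1, not H0).
(C) has a carboxylic acid group (-C(=O)OH) but the singly-bonded O carries H (OX2H1, not H0).
(D) has a methoxy ether (-OCH3) but the ether oxygen is not adjacent to a C=O carbon.
So the answer is (A).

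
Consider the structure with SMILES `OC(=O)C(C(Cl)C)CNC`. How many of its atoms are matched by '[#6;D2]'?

The query [#6;D2] means: any carbon bonded to exactly two heavy atoms.
Check the 10 heavy atoms by environment: 1× C (D2) → match; 3× C (D3) → no; 2× C (D1) → no; 2× O (D1) → no; 1× N (D2) → no; 1× Cl (D1) → no.
That gives 1 matching atom.

1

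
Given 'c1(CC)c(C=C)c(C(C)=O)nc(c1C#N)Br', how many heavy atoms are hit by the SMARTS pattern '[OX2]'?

0

Check the 16 heavy atoms by environment: 1× n (aromatic, X2) → no; 5× c (aromatic, X3) → no; 1× Br (X1) → no; 3× C (X3) → no; 1× O (X1) → no; 3× C (X4) → no; 1× C (X2) → no; 1× N (X1) → no.
No environment satisfies the query, so 0 matching atoms.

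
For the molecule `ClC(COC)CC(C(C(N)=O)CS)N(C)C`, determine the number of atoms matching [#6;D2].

3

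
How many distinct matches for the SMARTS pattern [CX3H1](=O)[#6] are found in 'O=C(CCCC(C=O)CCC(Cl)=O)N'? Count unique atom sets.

1

[CX3H1](=O)[#6] is the SMARTS for an aldehyde: an sp2 carbon with one H, double-bonded to O and single-bonded to carbon.
Exactly one fragment in the molecule meets all constraints, giving 1 match.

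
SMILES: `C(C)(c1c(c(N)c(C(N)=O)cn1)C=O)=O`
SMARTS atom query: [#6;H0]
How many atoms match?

6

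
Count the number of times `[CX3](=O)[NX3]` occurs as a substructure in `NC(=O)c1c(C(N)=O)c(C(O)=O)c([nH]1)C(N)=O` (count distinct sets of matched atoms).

3

[CX3](=O)[NX3] is the SMARTS for an amide: a carbonyl carbon bonded to a trivalent nitrogen.
The molecule carries 3 separate instances of a primary amide (-C(=O)NH2) meeting every constraint; each maps to a distinct set of atoms, giving 3 matches.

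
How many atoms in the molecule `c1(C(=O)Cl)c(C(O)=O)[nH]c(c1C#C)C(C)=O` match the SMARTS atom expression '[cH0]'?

4

The query [cH0] means: aromatic carbon with no attached hydrogen (substituted or ring-fusion).
Check the 16 heavy atoms by environment: 1× n (aromatic, H1) → no; 4× c (aromatic, H0) → match; 4× C (H0) → no; 1× C (H1) → no; 3× O (H0) → no; 1× O (H1) → no; 1× Cl (H0) → no; 1× C (H3) → no.
That gives 4 matching atoms.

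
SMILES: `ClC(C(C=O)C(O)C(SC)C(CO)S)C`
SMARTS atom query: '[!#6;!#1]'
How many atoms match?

6

The query [!#6;!#1] means: not carbon and not hydrogen — any heteroatom.
Check the 15 heavy atoms by environment: 9× C → no; 1× Cl → match; 2× S → match; 3× O → match.
Summing the matching environments: 1 + 2 + 3 = 6 matching atoms.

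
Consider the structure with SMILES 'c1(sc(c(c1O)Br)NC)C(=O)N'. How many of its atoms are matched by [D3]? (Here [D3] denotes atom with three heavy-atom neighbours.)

5

The query [D3] means: atom with exactly three heavy-atom neighbours.
Check the 12 heavy atoms by environment: 1× s (aromatic, D2) → no; 4× c (aromatic, D3) → match; 1× C (D3) → match; 2× O (D1) → no; 1× N (D1) → no; 1× Br (D1) → no; 1× N (D2) → no; 1× C (D1) → no.
Summing the matching environments: 4 + 1 = 5 matching atoms.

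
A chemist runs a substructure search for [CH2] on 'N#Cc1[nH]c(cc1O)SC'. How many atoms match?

Check the 10 heavy atoms by environment: 1× n (aromatic, H1) → no; 3× c (aromatic, H0) → no; 1× c (aromatic, H1) → no; 1× C (H0) → no; 1× N (H0) → no; 1× O (H1) → no; 1× S (H0) → no; 1× C (H3) → no.
No environment satisfies the query, so 0 matching atoms.

0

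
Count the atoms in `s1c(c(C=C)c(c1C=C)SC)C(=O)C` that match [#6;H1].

2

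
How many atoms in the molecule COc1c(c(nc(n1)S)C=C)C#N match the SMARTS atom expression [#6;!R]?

The query [#6;!R] means: carbon not in any ring.
Check the 13 heavy atoms by environment: 2× n (aromatic, in 6-ring) → no; 4× c (aromatic, in 6-ring) → no; 1× O (acyclic) → no; 4× C (acyclic) → match; 1× N (acyclic) → no; 1× S (acyclic) → no.
That gives 4 matching atoms.

4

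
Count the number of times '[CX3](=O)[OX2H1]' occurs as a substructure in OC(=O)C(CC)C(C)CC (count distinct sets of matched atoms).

1

[CX3](=O)[OX2H1] is the SMARTS for a carboxylic acid: an sp2 carbon double-bonded to O and single-bonded to an -OH oxygen.
Exactly one fragment in the molecule meets all constraints, giving 1 match.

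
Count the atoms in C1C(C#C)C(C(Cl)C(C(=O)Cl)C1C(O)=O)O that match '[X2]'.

The query [X2] means: any atom with exactly two total connections (bonds + H).
Check the 16 heavy atoms by environment: 6× C (X4) → no; 2× Cl (X1) → no; 2× C (X3) → no; 2× O (X1) → no; 2× O (X2) → match; 2× C (X2) → match.
Summing the matching environments: 2 + 2 = 4 matching atoms.

4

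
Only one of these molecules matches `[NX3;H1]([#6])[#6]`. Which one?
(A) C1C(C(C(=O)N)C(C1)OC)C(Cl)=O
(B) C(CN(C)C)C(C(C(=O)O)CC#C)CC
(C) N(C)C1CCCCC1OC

C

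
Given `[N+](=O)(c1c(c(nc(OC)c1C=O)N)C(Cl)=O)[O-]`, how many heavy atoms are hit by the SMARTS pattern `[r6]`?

The query [r6] means: r6 matches atoms in a six-membered ring.
Check the 17 heavy atoms by environment: 1× n (aromatic, in 6-ring) → match; 5× c (aromatic, in 6-ring) → match; 1× N (charge +1, acyclic) → no; 1× O (charge -1, acyclic) → no; 4× O (acyclic) → no; 1× N (acyclic) → no; 3× C (acyclic) → no; 1× Cl (acyclic) → no.
Summing the matching environments: 1 + 5 = 6 matching atoms.

6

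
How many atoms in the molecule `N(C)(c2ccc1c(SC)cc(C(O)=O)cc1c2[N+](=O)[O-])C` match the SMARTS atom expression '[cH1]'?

4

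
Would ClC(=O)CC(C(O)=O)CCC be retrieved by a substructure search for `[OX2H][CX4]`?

No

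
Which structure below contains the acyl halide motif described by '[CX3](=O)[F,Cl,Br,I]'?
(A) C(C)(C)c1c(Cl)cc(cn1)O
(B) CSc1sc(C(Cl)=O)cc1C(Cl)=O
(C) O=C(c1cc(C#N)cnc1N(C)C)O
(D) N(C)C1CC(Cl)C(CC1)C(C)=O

[CX3](=O)[F,Cl,Br,I] describes a carbonyl carbon bonded to a halogen (an acyl halide).
(A) has a chloro substituent but the Cl is not on a carbonyl carbon.
(B) contains an acyl chloride (-C(=O)Cl), which satisfies every atom and bond constraint.
(C) has a carboxylic acid group (-C(=O)OH) but the carbonyl is bonded to -OH, not to a halogen.
(D) has a chloro substituent but the Cl is not on a carbonyl carbon.
So the answer is (B).

B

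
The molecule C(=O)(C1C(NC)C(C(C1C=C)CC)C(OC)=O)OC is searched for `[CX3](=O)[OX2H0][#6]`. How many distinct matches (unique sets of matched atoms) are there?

[CX3](=O)[OX2H0][#6] is the SMARTS for an ester: a carbonyl carbon bonded to an oxygen that is itself bonded to carbon (no H on that O).
The molecule carries 2 separate instances of a methyl-ester group (-C(=O)OCH3) meeting every constraint; each maps to a distinct set of atoms, giving 2 matches.

2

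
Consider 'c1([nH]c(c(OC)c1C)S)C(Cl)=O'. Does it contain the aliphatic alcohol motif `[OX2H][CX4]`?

The pattern [OX2H][CX4] describes a hydroxyl oxygen bound to an sp3 (X4) carbon — an aliphatic alcohol.
The closest candidate here is a methoxy ether (-OCH3), but the oxygen has H0 (ether), not H1. No other fragment satisfies the full query, so there is no match.

No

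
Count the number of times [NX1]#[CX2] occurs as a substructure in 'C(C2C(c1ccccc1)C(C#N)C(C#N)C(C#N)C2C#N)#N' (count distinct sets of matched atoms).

5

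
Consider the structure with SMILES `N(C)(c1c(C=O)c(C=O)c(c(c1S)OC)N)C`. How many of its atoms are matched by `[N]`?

The query [N] means: uppercase N matches aliphatic (non-aromatic) nitrogen only.
Check the 17 heavy atoms by environment: 6× c (aromatic) → no; 3× O → no; 5× C → no; 2× N → match; 1× S → no.
That gives 2 matching atoms.

2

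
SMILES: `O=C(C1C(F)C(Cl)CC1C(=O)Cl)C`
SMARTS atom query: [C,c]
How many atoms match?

The query [C,c] means: comma = OR; matches aliphatic or aromatic carbon — same as #6.
Check the 13 heavy atoms by environment: 8× C → match; 1× F → no; 2× Cl → no; 2× O → no.
That gives 8 matching atoms.

8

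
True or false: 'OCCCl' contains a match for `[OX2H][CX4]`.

True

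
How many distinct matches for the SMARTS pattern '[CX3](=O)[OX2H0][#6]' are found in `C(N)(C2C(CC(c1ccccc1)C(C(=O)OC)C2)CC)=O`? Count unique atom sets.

1

[CX3](=O)[OX2H0][#6] is the SMARTS for an ester: a carbonyl carbon bonded to an oxygen that is itself bonded to carbon (no H on that O).
Exactly one fragment in the molecule meets all constraints, giving 1 match.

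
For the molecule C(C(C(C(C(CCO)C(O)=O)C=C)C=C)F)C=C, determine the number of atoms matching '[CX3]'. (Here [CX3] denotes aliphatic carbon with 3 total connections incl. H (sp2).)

Check the 18 heavy atoms by environment: 7× C (X4) → no; 7× C (X3) → match; 1× O (X1) → no; 2× O (X2) → no; 1× F (X1) → no.
That gives 7 matching atoms.

7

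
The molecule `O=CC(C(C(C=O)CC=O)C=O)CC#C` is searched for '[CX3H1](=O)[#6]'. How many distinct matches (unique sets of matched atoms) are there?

[CX3H1](=O)[#6] is the SMARTS for an aldehyde: an sp2 carbon with one H, double-bonded to O and single-bonded to carbon.
The molecule carries 4 separate instances of an aldehyde (-CHO) meeting every constraint; each maps to a distinct set of atoms, giving 4 matches.

4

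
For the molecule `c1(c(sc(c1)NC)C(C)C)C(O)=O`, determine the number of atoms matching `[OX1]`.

1

The query [OX1] means: aliphatic oxygen with one total connection — typically a carbonyl =O or an oxide.
Check the 13 heavy atoms by environment: 1× s (aromatic, X2) → no; 4× c (aromatic, X3) → no; 1× N (X3) → no; 4× C (X4) → no; 1× C (X3) → no; 1× O (X1) → match; 1× O (X2) → no.
That gives 1 matching atom.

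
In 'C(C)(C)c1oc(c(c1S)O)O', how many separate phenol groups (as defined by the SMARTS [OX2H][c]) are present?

[OX2H][c] is the SMARTS for a phenol: a hydroxyl oxygen attached to an aromatic carbon.
The molecule carries 2 separate instances of a hydroxyl group (-OH) meeting every constraint; each maps to a distinct set of atoms, giving 2 matches.

2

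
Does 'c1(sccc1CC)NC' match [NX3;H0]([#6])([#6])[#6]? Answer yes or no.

No

The pattern [NX3;H0]([#6])([#6])[#6] describes a trivalent nitrogen with no H, bonded to three carbons — a tertiary amine.
The closest candidate here is an N-methylamino group (-NHCH3), but the nitrogen still has one H (H1), not H0. No other fragment satisfies the full query, so there is no match.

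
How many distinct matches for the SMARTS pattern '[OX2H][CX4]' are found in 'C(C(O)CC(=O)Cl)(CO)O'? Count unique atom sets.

[OX2H][CX4] is the SMARTS for an aliphatic alcohol: a hydroxyl oxygen bound to an sp3 (X4) carbon.
The molecule carries 3 separate instances of a hydroxyl group (-OH) meeting every constraint; each maps to a distinct set of atoms, giving 3 matches.

3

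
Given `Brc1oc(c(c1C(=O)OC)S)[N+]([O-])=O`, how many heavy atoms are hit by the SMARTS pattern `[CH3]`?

1

Check the 14 heavy atoms by environment: 1× o (aromatic, H0) → no; 4× c (aromatic, H0) → no; 1× Br (H0) → no; 1× S (H1) → no; 1× C (H0) → no; 3× O (H0) → no; 1× C (H3) → match; 1× N (charge +1, H0) → no; 1× O (charge -1, H0) → no.
That gives 1 matching atom.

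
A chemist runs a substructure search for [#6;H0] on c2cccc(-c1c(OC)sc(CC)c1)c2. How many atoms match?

4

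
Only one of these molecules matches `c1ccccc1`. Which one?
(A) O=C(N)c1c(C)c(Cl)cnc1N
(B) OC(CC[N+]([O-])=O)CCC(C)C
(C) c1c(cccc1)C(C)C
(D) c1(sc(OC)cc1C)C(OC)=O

C

c1ccccc1 describes six aromatic carbons in a ring (a benzene ring).
(A) has a methyl group (-CH3) but no six-membered all-carbon aromatic ring is present.
(B) has a methyl group (-CH3) but no six-membered all-carbon aromatic ring is present.
(C) contains the required atom environment, so the pattern matches.
(D) has a methyl group (-CH3) but no six-membered all-carbon aromatic ring is present.
So the answer is (C).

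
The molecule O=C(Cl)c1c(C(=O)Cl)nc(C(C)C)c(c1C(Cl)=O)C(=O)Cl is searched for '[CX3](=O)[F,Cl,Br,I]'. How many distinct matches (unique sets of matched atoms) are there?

4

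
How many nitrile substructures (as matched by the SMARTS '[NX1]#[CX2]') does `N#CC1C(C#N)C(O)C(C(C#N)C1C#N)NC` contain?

4

[NX1]#[CX2] is the SMARTS for a nitrile: a nitrogen triple-bonded to a two-connected carbon.
The molecule carries 4 separate instances of a nitrile (-C#N) meeting every constraint; each maps to a distinct set of atoms, giving 4 matches.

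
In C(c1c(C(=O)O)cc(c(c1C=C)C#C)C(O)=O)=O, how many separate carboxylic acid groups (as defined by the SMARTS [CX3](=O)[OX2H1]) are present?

[CX3](=O)[OX2H1] is the SMARTS for a carboxylic acid: an sp2 carbon double-bonded to O and single-bonded to an -OH oxygen.
The molecule carries 2 separate instances of a carboxylic acid group (-C(=O)OH) meeting every constraint; each maps to a distinct set of atoms, giving 2 matches.

2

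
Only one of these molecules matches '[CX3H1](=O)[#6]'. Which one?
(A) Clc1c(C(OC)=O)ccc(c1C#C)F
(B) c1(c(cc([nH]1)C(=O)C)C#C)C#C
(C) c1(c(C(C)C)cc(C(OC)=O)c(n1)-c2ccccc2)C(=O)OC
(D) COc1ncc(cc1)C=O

[CX3H1](=O)[#6] describes an sp2 carbon with one H, double-bonded to O and single-bonded to carbon (an aldehyde).
(A) has a methyl-ester group (-C(=O)OCH3) but the carbonyl carbon has H0, not H1.
(B) has an acetyl/ketone group (-C(=O)CH3) but the carbonyl carbon has H0 (two carbon neighbours), not H1.
(C) has a methyl-ester group (-C(=O)OCH3) but the carbonyl carbon has H0, not H1.
(D) contains an aldehyde (-CHO), which satisfies every atom and bond constraint.
So the answer is (D).

D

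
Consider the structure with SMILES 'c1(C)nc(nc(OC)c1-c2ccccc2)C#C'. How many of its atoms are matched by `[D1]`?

3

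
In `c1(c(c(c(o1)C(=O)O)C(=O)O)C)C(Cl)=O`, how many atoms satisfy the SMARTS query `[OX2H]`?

2

The query [OX2H] means: aliphatic oxygen with two connections, one of which is H — an -OH oxygen.
Check the 15 heavy atoms by environment: 1× o (aromatic, H0, X2) → no; 4× c (aromatic, H0, X3) → no; 3× C (H0, X3) → no; 3× O (H0, X1) → no; 1× Cl (H0, X1) → no; 1× C (H3, X4) → no; 2× O (H1, X2) → match.
That gives 2 matching atoms.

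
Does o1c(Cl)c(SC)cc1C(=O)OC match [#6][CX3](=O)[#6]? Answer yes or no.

The pattern [#6][CX3](=O)[#6] describes a carbonyl carbon (no H) flanked by two carbons — a ketone.
The closest candidate here is a methyl-ester group (-C(=O)OCH3), but one neighbour of the carbonyl carbon is O, not C. No other fragment satisfies the full query, so there is no match.

No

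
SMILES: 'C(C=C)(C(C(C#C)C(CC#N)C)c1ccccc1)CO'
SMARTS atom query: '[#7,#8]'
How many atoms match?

The query [#7,#8] means: nitrogen or oxygen (comma = OR).
Check the 20 heavy atoms by environment: 12× C → no; 1× O → match; 6× c (aromatic) → no; 1× N → match.
Summing the matching environments: 1 + 1 = 2 matching atoms.

2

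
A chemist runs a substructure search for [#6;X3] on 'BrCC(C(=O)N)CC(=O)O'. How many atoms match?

2

The query [#6;X3] means: any carbon (aromatic or not) with three total connections.
Check the 10 heavy atoms by environment: 3× C (X4) → no; 2× C (X3) → match; 2× O (X1) → no; 1× N (X3) → no; 1× Br (X1) → no; 1× O (X2) → no.
That gives 2 matching atoms.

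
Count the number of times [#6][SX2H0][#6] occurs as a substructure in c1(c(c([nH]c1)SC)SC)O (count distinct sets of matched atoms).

2

[#6][SX2H0][#6] is the SMARTS for a thioether: an aliphatic sulfur bridging two carbons with no H on the sulfur.
The molecule carries 2 separate instances of a methylthio ether (-SCH3) meeting every constraint; each maps to a distinct set of atoms, giving 2 matches.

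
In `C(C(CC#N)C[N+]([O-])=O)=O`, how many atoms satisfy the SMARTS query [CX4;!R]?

3

The query [CX4;!R] means: aliphatic carbon with four total connections, not in a ring.
Check the 10 heavy atoms by environment: 3× C (X4, acyclic) → match; 1× C (X2, acyclic) → no; 1× N (X1, acyclic) → no; 1× N (charge +1, X3, acyclic) → no; 1× O (charge -1, X1, acyclic) → no; 2× O (X1, acyclic) → no; 1× C (X3, acyclic) → no.
That gives 3 matching atoms.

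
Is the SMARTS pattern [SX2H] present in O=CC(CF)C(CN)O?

No

The pattern [SX2H] describes an aliphatic sulfur with two connections, one being H — a thiol.
The closest candidate here is a hydroxyl group (-OH), but it is an -OH, not an -SH. No other fragment satisfies the full query, so there is no match.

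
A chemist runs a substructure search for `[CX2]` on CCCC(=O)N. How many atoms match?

0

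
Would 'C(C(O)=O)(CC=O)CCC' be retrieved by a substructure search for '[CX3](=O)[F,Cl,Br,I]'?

No

The pattern [CX3](=O)[F,Cl,Br,I] describes a carbonyl carbon bonded to a halogen — an acyl halide.
The closest candidate here is a carboxylic acid group (-C(=O)OH), but the carbonyl is bonded to -OH, not to a halogen. No other fragment satisfies the full query, so there is no match.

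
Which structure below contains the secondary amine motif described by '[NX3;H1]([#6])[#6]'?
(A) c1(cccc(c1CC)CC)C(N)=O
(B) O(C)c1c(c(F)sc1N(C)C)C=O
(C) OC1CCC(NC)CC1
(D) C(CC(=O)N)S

[NX3;H1]([#6])[#6] describes a trivalent nitrogen with one H, bonded to two carbons (a secondary amine).
(A) has a primary amide (-C(=O)NH2) but the -C(=O)NH2 nitrogen has H2, not H1.
(B) has a dimethylamino group (-N(CH3)2) but the nitrogen has H0, not H1.
(C) contains an N-methylamino group (-NHCH3), which satisfies every atom and bond constraint.
(D) has a primary amide (-C(=O)NH2) but the -C(=O)NH2 nitrogen has H2, not H1.
So the answer is (C).

C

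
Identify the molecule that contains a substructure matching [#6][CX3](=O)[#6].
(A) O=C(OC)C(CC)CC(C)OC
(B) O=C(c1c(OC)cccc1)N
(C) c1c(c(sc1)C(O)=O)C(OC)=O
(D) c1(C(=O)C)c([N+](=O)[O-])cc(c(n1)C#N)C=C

[#6][CX3](=O)[#6] describes a carbonyl carbon (no H) flanked by two carbons (a ketone).
(A) has a methyl-ester group (-C(=O)OCH3) but one neighbour of the carbonyl carbon is O, not C.
(B) has a primary amide (-C(=O)NH2) but one neighbour of the carbonyl carbon is N, not C.
(C) has a methyl-ester group (-C(=O)OCH3) but one neighbour of the carbonyl carbon is O, not C.
(D) contains an acetyl/ketone group (-C(=O)CH3), which satisfies every atom and bond constraint.
So the answer is (D).

D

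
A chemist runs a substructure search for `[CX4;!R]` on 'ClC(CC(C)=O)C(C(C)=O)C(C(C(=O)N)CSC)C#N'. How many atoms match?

9

The query [CX4;!R] means: aliphatic carbon with four total connections, not in a ring.
Check the 20 heavy atoms by environment: 9× C (X4, acyclic) → match; 3× C (X3, acyclic) → no; 3× O (X1, acyclic) → no; 1× Cl (X1, acyclic) → no; 1× C (X2, acyclic) → no; 1× N (X1, acyclic) → no; 1× S (X2, acyclic) → no; 1× N (X3, acyclic) → no.
That gives 9 matching atoms.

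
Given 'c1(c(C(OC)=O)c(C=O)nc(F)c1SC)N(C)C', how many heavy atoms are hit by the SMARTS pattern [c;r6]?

5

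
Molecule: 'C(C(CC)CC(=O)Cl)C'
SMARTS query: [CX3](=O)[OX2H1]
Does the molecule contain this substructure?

No

The pattern [CX3](=O)[OX2H1] describes an sp2 carbon double-bonded to O and single-bonded to an -OH oxygen — a carboxylic acid.
The closest candidate here is an acyl chloride (-C(=O)Cl), but the carbonyl is bonded to Cl, not to an -OH oxygen. No other fragment satisfies the full query, so there is no match.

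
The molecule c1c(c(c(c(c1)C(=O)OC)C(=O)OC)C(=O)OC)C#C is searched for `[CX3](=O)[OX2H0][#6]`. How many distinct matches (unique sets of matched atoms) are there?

3

[CX3](=O)[OX2H0][#6] is the SMARTS for an ester: a carbonyl carbon bonded to an oxygen that is itself bonded to carbon (no H on that O).
The molecule carries 3 separate instances of a methyl-ester group (-C(=O)OCH3) meeting every constraint; each maps to a distinct set of atoms, giving 3 matches.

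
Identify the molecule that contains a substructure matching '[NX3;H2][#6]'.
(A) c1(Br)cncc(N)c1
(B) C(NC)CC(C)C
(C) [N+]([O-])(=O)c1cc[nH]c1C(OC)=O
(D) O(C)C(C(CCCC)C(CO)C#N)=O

A

[NX3;H2][#6] describes a trivalent nitrogen with two H attached to carbon (a primary amine).
(A) contains a primary amino group (-NH2), which satisfies every atom and bond constraint.
(B) has an N-methylamino group (-NHCH3) but the nitrogen bears two carbons and only one H (H1), not H2.
(C) has a nitro group (-[N+](=O)[O-]) but the nitrogen is [N+] with no H, not NX3H2.
(D) has a nitrile (-C#N) but the nitrogen is NX1 (triple-bonded), not NX3 with two H.
So the answer is (A).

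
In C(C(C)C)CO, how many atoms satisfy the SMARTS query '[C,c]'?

5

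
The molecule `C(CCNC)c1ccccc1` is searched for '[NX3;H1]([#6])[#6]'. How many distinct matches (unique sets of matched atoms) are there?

1

[NX3;H1]([#6])[#6] is the SMARTS for a secondary amine: a trivalent nitrogen with one H, bonded to two carbons.
Exactly one fragment in the molecule meets all constraints, giving 1 match.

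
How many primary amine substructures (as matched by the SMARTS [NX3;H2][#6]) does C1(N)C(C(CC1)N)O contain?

[NX3;H2][#6] is the SMARTS for a primary amine: a trivalent nitrogen with two H attached to carbon.
The molecule carries 2 separate instances of a primary amino group (-NH2) meeting every constraint; each maps to a distinct set of atoms, giving 2 matches.

2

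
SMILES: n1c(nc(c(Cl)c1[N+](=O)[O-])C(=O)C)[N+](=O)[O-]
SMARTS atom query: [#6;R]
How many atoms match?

The query [#6;R] means: carbon that is part of a ring.
Check the 16 heavy atoms by environment: 2× n (aromatic, in 6-ring) → no; 4× c (aromatic, in 6-ring) → match; 2× N (charge +1, acyclic) → no; 2× O (charge -1, acyclic) → no; 3× O (acyclic) → no; 1× Cl (acyclic) → no; 2× C (acyclic) → no.
That gives 4 matching atoms.

4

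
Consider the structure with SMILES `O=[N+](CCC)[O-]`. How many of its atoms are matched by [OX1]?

2

The query [OX1] means: aliphatic oxygen with one total connection — typically a carbonyl =O or an oxide.
Check the 6 heavy atoms by environment: 3× C (X4) → no; 1× N (charge +1, X3) → no; 1× O (charge -1, X1) → match; 1× O (X1) → match.
Summing the matching environments: 1 + 1 = 2 matching atoms.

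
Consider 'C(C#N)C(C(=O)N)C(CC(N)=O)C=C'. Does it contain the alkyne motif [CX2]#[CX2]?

No

The pattern [CX2]#[CX2] describes a carbon-carbon triple bond — an alkyne.
The closest candidate here is a nitrile (-C#N), but the triple bond is C#N, not C#C. No other fragment satisfies the full query, so there is no match.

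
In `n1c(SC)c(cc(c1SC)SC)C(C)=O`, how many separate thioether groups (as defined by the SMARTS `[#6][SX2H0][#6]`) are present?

3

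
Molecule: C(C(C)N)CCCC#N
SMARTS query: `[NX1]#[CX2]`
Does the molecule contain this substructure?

Yes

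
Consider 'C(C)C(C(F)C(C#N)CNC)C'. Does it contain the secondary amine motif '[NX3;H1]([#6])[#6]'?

Yes

The pattern [NX3;H1]([#6])[#6] describes a trivalent nitrogen with one H, bonded to two carbons — a secondary amine.
The molecule carries an N-methylamino group (-NHCH3), whose atoms satisfy every constraint of the query, so the pattern matches.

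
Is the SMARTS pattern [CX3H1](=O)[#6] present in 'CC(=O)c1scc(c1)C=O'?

Yes

The pattern [CX3H1](=O)[#6] describes an sp2 carbon with one H, double-bonded to O and single-bonded to carbon — an aldehyde.
The molecule carries an aldehyde (-CHO), whose atoms satisfy every constraint of the query, so the pattern matches.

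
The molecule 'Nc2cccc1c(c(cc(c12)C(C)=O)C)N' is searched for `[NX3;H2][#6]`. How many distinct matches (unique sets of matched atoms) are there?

2

[NX3;H2][#6] is the SMARTS for a primary amine: a trivalent nitrogen with two H attached to carbon.
The molecule carries 2 separate instances of a primary amino group (-NH2) meeting every constraint; each maps to a distinct set of atoms, giving 2 matches.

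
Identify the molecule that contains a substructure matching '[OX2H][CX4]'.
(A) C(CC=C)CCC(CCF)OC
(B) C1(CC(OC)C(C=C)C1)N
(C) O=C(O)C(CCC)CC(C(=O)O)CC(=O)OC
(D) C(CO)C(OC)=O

[OX2H][CX4] describes a hydroxyl oxygen bound to an sp3 (X4) carbon (an aliphatic alcohol).
(A) has a methoxy ether (-OCH3) but the oxygen has H0 (ether), not H1.
(B) has a methoxy ether (-OCH3) but the oxygen has H0 (ether), not H1.
(C) has a carboxylic acid group (-C(=O)OH) but the -OH is on a CX3 carbonyl carbon, not a CX4 carbon.
(D) contains a hydroxyl group (-OH), which satisfies every atom and bond constraint.
So the answer is (D).

D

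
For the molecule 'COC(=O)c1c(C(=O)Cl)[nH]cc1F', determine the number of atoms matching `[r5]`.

5

The query [r5] means: r5 matches atoms in a five-membered ring.
Check the 13 heavy atoms by environment: 1× n (aromatic, in 5-ring) → match; 4× c (aromatic, in 5-ring) → match; 3× C (acyclic) → no; 3× O (acyclic) → no; 1× Cl (acyclic) → no; 1× F (acyclic) → no.
Summing the matching environments: 1 + 4 = 5 matching atoms.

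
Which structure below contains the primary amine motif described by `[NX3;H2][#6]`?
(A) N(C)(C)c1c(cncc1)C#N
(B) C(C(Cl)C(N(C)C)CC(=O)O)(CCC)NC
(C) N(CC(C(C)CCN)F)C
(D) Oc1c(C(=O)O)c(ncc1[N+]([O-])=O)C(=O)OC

C

[NX3;H2][#6] describes a trivalent nitrogen with two H attached to carbon (a primary amine).
(A) has a dimethylamino group (-N(CH3)2) but the nitrogen has H0, not H2.
(B) has an N-methylamino group (-NHCH3) but the nitrogen bears two carbons and only one H (H1), not H2.
(C) contains a primary amino group (-NH2), which satisfies every atom and bond constraint.
(D) has a nitro group (-[N+](=O)[O-]) but the nitrogen is [N+] with no H, not NX3H2.
So the answer is (C).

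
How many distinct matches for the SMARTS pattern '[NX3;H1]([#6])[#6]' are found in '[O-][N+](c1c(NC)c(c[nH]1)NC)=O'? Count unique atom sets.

2

[NX3;H1]([#6])[#6] is the SMARTS for a secondary amine: a trivalent nitrogen with one H, bonded to two carbons.
The molecule carries 2 separate instances of an N-methylamino group (-NHCH3) meeting every constraint; each maps to a distinct set of atoms, giving 2 matches.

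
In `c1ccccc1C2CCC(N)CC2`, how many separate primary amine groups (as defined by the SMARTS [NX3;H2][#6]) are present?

1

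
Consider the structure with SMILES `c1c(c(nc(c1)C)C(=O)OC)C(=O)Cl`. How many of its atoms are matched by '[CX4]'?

The query [CX4] means: C with X4: aliphatic carbon with exactly 4 total connections (bonds + H).
Check the 14 heavy atoms by environment: 1× n (aromatic, X2) → no; 5× c (aromatic, X3) → no; 2× C (X3) → no; 2× O (X1) → no; 1× Cl (X1) → no; 2× C (X4) → match; 1× O (X2) → no.
That gives 2 matching atoms.

2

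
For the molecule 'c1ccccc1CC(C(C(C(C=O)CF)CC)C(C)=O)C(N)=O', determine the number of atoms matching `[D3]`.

The query [D3] means: atom with exactly three heavy-atom neighbours.
Check the 23 heavy atoms by environment: 4× C (D2) → no; 6× C (D3) → match; 3× O (D1) → no; 2× C (D1) → no; 1× F (D1) → no; 1× N (D1) → no; 1× c (aromatic, D3) → match; 5× c (aromatic, D2) → no.
Summing the matching environments: 6 + 1 = 7 matching atoms.

7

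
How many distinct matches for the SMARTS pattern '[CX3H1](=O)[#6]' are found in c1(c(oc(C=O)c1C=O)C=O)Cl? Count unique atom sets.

3

[CX3H1](=O)[#6] is the SMARTS for an aldehyde: an sp2 carbon with one H, double-bonded to O and single-bonded to carbon.
The molecule carries 3 separate instances of an aldehyde (-CHO) meeting every constraint; each maps to a distinct set of atoms, giving 3 matches.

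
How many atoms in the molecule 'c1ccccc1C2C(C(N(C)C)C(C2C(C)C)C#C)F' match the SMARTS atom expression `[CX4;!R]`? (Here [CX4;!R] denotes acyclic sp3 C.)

5

The query [CX4;!R] means: aliphatic carbon with four total connections, not in a ring.
Check the 20 heavy atoms by environment: 5× C (X4, in 5-ring) → no; 1× N (X3, acyclic) → no; 5× C (X4, acyclic) → match; 1× F (X1, acyclic) → no; 2× C (X2, acyclic) → no; 6× c (aromatic, X3, in 6-ring) → no.
That gives 5 matching atoms.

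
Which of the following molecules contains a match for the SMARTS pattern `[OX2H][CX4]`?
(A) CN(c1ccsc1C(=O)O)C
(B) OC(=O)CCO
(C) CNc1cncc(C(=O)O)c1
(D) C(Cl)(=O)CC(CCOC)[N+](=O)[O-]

B

[OX2H][CX4] describes a hydroxyl oxygen bound to an sp3 (X4) carbon (an aliphatic alcohol).
(A) has a carboxylic acid group (-C(=O)OH) but the -OH is on a CX3 carbonyl carbon, not a CX4 carbon.
(B) contains a hydroxyl group (-OH), which satisfies every atom and bond constraint.
(C) has a carboxylic acid group (-C(=O)OH) but the -OH is on a CX3 carbonyl carbon, not a CX4 carbon.
(D) has a methoxy ether (-OCH3) but the oxygen has H0 (ether), not H1.
So the answer is (B).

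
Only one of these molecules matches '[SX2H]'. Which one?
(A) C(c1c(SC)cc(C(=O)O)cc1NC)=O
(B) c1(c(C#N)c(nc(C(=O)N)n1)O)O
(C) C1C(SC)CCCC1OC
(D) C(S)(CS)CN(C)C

D

[SX2H] describes an aliphatic sulfur with two connections, one being H (a thiol).
(A) has a methylthio ether (-SCH3) but the sulfur has H0 (bonded to two carbons), not H1.
(B) has a hydroxyl group (-OH) but it is an -OH, not an -SH.
(C) has a methylthio ether (-SCH3) but the sulfur has H0 (bonded to two carbons), not H1.
(D) contains a thiol (-SH), which satisfies every atom and bond constraint.
So the answer is (D).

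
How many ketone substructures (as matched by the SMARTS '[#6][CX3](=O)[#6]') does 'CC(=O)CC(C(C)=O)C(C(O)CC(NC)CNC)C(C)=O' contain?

[#6][CX3](=O)[#6] is the SMARTS for a ketone: a carbonyl carbon (no H) flanked by two carbons.
The molecule carries 3 separate instances of an acetyl/ketone group (-C(=O)CH3) meeting every constraint; each maps to a distinct set of atoms, giving 3 matches.

3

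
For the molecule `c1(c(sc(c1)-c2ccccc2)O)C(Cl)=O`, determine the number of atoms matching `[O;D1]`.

The query [O;D1] means: aliphatic oxygen bonded to exactly one heavy atom.
Check the 15 heavy atoms by environment: 1× s (aromatic, D2) → no; 4× c (aromatic, D3) → no; 6× c (aromatic, D2) → no; 2× O (D1) → match; 1× C (D3) → no; 1× Cl (D1) → no.
That gives 2 matching atoms.

2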